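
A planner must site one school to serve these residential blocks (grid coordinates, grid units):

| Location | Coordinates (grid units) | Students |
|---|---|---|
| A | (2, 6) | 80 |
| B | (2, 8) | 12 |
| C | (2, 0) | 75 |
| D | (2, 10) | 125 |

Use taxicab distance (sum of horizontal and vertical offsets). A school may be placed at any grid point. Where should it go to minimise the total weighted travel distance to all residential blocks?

(2, 6)

Manhattan distance separates: Σwᵢ(|x−xᵢ|+|y−yᵢ|) = Σwᵢ|x−xᵢ| + Σwᵢ|y−yᵢ|, so x and y are optimised independently as 1-D weighted medians.
Total weight W = 292; half = 146.
x-coordinate, sorted with cumulative weight:
  x=2 (A, w=80) cum 80
  x=2 (B, w=12) cum 92
  x=2 (C, w=75) cum 167  ← median
  x=2 (D, w=125) cum 292
⇒ x* = 2
y-coordinate, sorted with cumulative weight:
  y=0 (C, w=75) cum 75
  y=6 (A, w=80) cum 155  ← median
  y=8 (B, w=12) cum 167
  y=10 (D, w=125) cum 292
⇒ y* = 6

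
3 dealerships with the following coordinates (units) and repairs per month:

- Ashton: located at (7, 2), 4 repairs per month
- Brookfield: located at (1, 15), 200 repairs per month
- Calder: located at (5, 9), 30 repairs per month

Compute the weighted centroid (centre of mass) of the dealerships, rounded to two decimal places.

(1.62, 14.01)

The minimiser of Σwᵢ‖p−pᵢ‖² is the weighted centroid p* = (Σwᵢpᵢ)/(Σwᵢ).
Σwᵢ = 234.
Σwᵢxᵢ = 4·7 + 200·1 + 30·5 = 378.
Σwᵢyᵢ = 4·2 + 200·15 + 30·9 = 3278.
x* = 378/234 = 1.62, y* = 3278/234 = 14.01.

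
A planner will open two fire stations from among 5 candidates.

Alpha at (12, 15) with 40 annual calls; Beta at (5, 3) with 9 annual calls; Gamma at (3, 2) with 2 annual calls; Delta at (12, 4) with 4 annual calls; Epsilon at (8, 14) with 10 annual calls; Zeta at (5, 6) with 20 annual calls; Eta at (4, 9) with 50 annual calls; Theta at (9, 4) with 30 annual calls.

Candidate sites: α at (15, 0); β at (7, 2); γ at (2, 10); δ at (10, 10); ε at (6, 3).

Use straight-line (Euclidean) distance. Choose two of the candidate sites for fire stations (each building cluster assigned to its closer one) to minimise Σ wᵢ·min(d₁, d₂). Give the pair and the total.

{δ, ε}, total 762.0

Evaluate every pair (each demand assigned to the nearer of the two):
  {δ, ε}: total = 762.0
  {γ, δ}: total = 764.4
  {β, δ}: total = 788.2
  {γ, ε}: total = 828.9
  {β, γ}: total = 855.1
  {α, δ}: total = 993.5
  {α, γ}: total = 1052.1
  {β, ε}: total = 1149.7
  {α, ε}: total = 1158.1
  {α, β}: total = 1280.8
Best pair: {δ, ε} with total 762.0.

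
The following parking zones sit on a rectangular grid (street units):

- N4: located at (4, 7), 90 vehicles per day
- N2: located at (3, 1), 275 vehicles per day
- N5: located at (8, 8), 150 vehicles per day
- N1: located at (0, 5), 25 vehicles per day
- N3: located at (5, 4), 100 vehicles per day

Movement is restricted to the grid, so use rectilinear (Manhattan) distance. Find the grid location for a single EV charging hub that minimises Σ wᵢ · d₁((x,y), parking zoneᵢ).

(4, 4)

Manhattan distance separates: Σwᵢ(|x−xᵢ|+|y−yᵢ|) = Σwᵢ|x−xᵢ| + Σwᵢ|y−yᵢ|, so x and y are optimised independently as 1-D weighted medians.
Total weight W = 640; half = 320.
x-coordinate, sorted with cumulative weight:
  x=0 (N1, w=25) cum 25
  x=3 (N2, w=275) cum 300
  x=4 (N4, w=90) cum 390  ← median
  x=5 (N3, w=100) cum 490
  x=8 (N5, w=150) cum 640
⇒ x* = 4
y-coordinate, sorted with cumulative weight:
  y=1 (N2, w=275) cum 275
  y=4 (N3, w=100) cum 375  ← median
  y=5 (N1, w=25) cum 400
  y=7 (N4, w=90) cum 490
  y=8 (N5, w=150) cum 640
⇒ y* = 4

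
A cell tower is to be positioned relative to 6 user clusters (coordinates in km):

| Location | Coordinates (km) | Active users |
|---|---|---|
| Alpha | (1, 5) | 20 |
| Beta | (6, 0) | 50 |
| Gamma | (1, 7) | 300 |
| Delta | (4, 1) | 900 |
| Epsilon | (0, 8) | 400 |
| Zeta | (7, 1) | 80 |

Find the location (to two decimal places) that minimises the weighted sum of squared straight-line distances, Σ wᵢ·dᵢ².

The minimiser of Σwᵢ‖p−pᵢ‖² is the weighted centroid p* = (Σwᵢpᵢ)/(Σwᵢ).
Σwᵢ = 1750.
Σwᵢxᵢ = 20·1 + 50·6 + 300·1 + 900·4 + 400·0 + 80·7 = 4780.
Σwᵢyᵢ = 20·5 + 50·0 + 300·7 + 900·1 + 400·8 + 80·1 = 6380.
x* = 4780/1750 = 2.73, y* = 6380/1750 = 3.65.

(2.73, 3.65)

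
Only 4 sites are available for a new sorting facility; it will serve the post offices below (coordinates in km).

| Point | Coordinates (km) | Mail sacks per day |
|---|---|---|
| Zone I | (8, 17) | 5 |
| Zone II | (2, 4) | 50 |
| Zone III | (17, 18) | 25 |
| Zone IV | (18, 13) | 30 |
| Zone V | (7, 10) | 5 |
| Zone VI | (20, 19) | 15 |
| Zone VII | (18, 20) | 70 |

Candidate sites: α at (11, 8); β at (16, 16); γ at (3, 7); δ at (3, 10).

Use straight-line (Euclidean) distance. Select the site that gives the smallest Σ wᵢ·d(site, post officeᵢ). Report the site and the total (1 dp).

Total weighted distance at each candidate:
  α (11, 8): total = 2297.5
  β (16, 16): total = 1568.5
  γ (3, 7): total = 2870.4
  δ (3, 10): total = 2779.6
Minimum is at β with total 1568.5 km.

β, total 1568.5 km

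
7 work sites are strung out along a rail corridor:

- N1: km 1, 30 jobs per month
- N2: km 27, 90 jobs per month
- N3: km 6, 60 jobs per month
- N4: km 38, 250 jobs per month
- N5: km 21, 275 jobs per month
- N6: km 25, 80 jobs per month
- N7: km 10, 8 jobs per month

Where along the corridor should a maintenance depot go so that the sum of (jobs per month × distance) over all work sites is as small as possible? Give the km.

x = 25

For a sum of weighted absolute distances on a line, the optimum is the weighted median (not the mean). Total weight W = 793; half-weight = 396.5.
Sort by position and accumulate weight:
  km 1 (N1, w=30) → cum 30
  km 6 (N3, w=60) → cum 90
  km 10 (N7, w=8) → cum 98
  km 21 (N5, w=275) → cum 373
  km 25 (N6, w=80) → cum 453  ≥ 396.5 → median here
  km 27 (N2, w=90) → cum 543
  km 38 (N4, w=250) → cum 793
Optimal location: km 25.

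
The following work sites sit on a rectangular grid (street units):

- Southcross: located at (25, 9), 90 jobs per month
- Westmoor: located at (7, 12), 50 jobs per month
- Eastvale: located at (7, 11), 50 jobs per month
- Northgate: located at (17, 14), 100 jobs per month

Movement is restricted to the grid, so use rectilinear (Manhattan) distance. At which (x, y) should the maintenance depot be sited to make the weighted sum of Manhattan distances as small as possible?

Manhattan distance separates: Σwᵢ(|x−xᵢ|+|y−yᵢ|) = Σwᵢ|x−xᵢ| + Σwᵢ|y−yᵢ|, so x and y are optimised independently as 1-D weighted medians.
Total weight W = 290; half = 145.
x-coordinate, sorted with cumulative weight:
  x=7 (Westmoor, w=50) cum 50
  x=7 (Eastvale, w=50) cum 100
  x=17 (Northgate, w=100) cum 200  ← median
  x=25 (Southcross, w=90) cum 290
⇒ x* = 17
y-coordinate, sorted with cumulative weight:
  y=9 (Southcross, w=90) cum 90
  y=11 (Eastvale, w=50) cum 140
  y=12 (Westmoor, w=50) cum 190  ← median
  y=14 (Northgate, w=100) cum 290
⇒ y* = 12

(17, 12)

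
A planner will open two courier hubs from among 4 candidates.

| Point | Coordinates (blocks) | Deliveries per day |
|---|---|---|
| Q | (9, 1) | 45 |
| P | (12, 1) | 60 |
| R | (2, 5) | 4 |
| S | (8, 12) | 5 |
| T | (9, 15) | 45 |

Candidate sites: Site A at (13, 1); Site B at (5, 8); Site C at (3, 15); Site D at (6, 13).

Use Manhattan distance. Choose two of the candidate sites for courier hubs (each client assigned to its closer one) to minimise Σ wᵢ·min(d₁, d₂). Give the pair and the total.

{Site A, Site D}, total 528

Evaluate every pair (each demand assigned to the nearer of the two):
  {Site A, Site D}: total = 528
  {Site A, Site C}: total = 594
  {Site A, Site B}: total = 794
  {Site B, Site D}: total = 1599
  {Site B, Site C}: total = 1664
  {Site C, Site D}: total = 2039
Best pair: {Site A, Site D} with total 528.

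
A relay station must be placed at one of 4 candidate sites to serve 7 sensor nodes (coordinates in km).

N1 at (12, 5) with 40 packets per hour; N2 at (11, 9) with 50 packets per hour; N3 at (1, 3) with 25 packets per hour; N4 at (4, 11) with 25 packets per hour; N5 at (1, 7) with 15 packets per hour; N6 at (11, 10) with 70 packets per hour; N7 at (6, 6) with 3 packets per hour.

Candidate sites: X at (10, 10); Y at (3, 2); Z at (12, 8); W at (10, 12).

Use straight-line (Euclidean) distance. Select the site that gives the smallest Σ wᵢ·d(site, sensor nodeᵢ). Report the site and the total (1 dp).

X, total 952.5 km

Total weighted distance at each candidate:
  X (10, 10): total = 952.5
  Y (3, 2): total = 2081.0
  Z (12, 8): total = 1047.6
  W (10, 12): total = 1252.2
Minimum is at X with total 952.5 km.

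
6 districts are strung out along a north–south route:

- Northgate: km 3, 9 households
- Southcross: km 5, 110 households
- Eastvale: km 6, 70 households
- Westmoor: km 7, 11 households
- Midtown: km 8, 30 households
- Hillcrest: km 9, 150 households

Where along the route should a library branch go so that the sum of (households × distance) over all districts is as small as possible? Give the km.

For a sum of weighted absolute distances on a line, the optimum is the weighted median (not the mean). Total weight W = 380; half-weight = 190.
Sort by position and accumulate weight:
  km 3 (Northgate, w=9) → cum 9
  km 5 (Southcross, w=110) → cum 119
  km 6 (Eastvale, w=70) → cum 189
  km 7 (Westmoor, w=11) → cum 200  ≥ 190 → median here
  km 8 (Midtown, w=30) → cum 230
  km 9 (Hillcrest, w=150) → cum 380
Optimal location: km 7.

x = 7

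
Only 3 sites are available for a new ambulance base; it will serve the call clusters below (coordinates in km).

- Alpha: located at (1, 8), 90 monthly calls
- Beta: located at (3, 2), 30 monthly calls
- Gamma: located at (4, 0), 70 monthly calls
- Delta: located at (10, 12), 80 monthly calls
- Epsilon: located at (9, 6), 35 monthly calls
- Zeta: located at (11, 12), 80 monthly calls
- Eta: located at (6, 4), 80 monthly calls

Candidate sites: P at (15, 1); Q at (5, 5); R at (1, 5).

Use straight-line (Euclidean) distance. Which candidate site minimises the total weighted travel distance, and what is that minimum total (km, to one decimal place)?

Total weighted distance at each candidate:
  P (15, 1): total = 5478.5
  Q (5, 5): total = 2598.3
  R (1, 5): total = 3365.1
Minimum is at Q with total 2598.3 km.

Q, total 2598.3 km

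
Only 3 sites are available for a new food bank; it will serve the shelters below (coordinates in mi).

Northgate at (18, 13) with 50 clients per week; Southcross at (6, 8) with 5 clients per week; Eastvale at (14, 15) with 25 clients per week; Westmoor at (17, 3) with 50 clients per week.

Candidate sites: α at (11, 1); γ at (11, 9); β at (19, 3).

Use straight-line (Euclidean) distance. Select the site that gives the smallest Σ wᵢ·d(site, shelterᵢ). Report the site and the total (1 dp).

Total weighted distance at each candidate:
  α (11, 1): total = 1411.8
  γ (11, 9): total = 1020.6
  β (19, 3): total = 997.1
Minimum is at β with total 997.1 mi.

β, total 997.1 mi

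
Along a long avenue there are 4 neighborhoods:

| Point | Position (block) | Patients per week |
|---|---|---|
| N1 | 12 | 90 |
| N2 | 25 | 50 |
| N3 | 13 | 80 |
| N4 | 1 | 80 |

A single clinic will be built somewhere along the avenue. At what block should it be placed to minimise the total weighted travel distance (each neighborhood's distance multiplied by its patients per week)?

x = 12

For a sum of weighted absolute distances on a line, the optimum is the weighted median (not the mean). Total weight W = 300; half-weight = 150.
Sort by position and accumulate weight:
  block 1 (N4, w=80) → cum 80
  block 12 (N1, w=90) → cum 170  ≥ 150 → median here
  block 13 (N3, w=80) → cum 250
  block 25 (N2, w=50) → cum 300
Optimal location: block 12.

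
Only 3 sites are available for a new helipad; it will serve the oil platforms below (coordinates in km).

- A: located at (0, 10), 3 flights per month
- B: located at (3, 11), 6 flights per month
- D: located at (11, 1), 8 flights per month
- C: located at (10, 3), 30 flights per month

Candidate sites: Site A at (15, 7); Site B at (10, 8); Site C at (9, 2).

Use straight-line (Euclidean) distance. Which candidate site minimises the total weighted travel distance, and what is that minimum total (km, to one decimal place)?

Site C, total 161.3 km

Total weighted distance at each candidate:
  Site A (15, 7): total = 371.6
  Site B (10, 8): total = 282.9
  Site C (9, 2): total = 161.3
Minimum is at Site C with total 161.3 km.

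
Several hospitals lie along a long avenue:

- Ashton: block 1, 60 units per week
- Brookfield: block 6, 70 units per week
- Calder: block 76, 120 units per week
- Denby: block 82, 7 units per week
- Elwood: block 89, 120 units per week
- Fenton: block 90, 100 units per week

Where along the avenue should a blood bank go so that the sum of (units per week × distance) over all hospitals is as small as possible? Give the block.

For a sum of weighted absolute distances on a line, the optimum is the weighted median (not the mean). Total weight W = 477; half-weight = 238.5.
Sort by position and accumulate weight:
  block 1 (Ashton, w=60) → cum 60
  block 6 (Brookfield, w=70) → cum 130
  block 76 (Calder, w=120) → cum 250  ≥ 238.5 → median here
  block 82 (Denby, w=7) → cum 257
  block 89 (Elwood, w=120) → cum 377
  block 90 (Fenton, w=100) → cum 477
Optimal location: block 76.

x = 76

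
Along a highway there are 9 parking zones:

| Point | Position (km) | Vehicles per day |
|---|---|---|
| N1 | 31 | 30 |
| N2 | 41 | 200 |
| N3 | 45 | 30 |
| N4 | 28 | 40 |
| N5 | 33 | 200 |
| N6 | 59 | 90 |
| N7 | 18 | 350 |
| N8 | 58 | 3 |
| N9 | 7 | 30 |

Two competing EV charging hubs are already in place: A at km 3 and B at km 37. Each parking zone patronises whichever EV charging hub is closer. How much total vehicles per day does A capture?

380

The indifferent point is the midpoint (3+37)/2 = 20; parking zones left of it (closer to A at 3) go to A, those right go to B.
  N9 at 7 (w=30) → A
  N7 at 18 (w=350) → A
  N4 at 28 (w=40) → B
  N1 at 31 (w=30) → B
  N5 at 33 (w=200) → B
  N2 at 41 (w=200) → B
  N3 at 45 (w=30) → B
  N8 at 58 (w=3) → B
  N6 at 59 (w=90) → B
A captures 380; B captures 593.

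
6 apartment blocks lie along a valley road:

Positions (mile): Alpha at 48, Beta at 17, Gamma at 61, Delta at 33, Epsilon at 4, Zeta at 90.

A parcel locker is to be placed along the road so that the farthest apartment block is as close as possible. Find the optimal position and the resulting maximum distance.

The 1-center on a line is the midpoint of the two extreme points: leftmost at 4, rightmost at 90.
Optimal location = (4 + 90)/2 = 47; maximum distance = (90 − 4)/2 = 43.

location 47, max distance 43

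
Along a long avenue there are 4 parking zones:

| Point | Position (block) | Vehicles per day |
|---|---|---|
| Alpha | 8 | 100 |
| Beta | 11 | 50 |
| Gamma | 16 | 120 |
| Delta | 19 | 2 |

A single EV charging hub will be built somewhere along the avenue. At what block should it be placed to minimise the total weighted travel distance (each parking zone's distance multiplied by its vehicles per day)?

For a sum of weighted absolute distances on a line, the optimum is the weighted median (not the mean). Total weight W = 272; half-weight = 136.
Sort by position and accumulate weight:
  block 8 (Alpha, w=100) → cum 100
  block 11 (Beta, w=50) → cum 150  ≥ 136 → median here
  block 16 (Gamma, w=120) → cum 270
  block 19 (Delta, w=2) → cum 272
Optimal location: block 11.

x = 11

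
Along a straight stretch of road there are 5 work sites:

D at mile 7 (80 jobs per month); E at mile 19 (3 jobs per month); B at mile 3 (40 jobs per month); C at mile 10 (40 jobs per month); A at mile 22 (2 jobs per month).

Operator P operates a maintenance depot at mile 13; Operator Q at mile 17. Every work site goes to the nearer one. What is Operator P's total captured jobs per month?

The indifferent point is the midpoint (13+17)/2 = 15; work sites left of it (closer to Operator P at 13) go to Operator P, those right go to Operator Q.
  B at 3 (w=40) → Operator P
  D at 7 (w=80) → Operator P
  C at 10 (w=40) → Operator P
  E at 19 (w=3) → Operator Q
  A at 22 (w=2) → Operator Q
Operator P captures 160; Operator Q captures 5.

160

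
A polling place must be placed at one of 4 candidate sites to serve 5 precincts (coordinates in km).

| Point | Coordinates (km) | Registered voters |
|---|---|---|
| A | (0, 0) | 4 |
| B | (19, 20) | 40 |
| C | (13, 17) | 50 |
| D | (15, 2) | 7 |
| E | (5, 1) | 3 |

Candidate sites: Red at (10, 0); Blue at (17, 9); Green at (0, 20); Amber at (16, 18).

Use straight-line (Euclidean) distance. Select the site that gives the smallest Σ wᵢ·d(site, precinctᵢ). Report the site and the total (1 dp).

Total weighted distance at each candidate:
  Red (10, 0): total = 1833.4
  Blue (17, 9): total = 1065.6
  Green (0, 20): total = 1730.0
  Amber (16, 18): total = 571.6
Minimum is at Amber with total 571.6 km.

Amber, total 571.6 km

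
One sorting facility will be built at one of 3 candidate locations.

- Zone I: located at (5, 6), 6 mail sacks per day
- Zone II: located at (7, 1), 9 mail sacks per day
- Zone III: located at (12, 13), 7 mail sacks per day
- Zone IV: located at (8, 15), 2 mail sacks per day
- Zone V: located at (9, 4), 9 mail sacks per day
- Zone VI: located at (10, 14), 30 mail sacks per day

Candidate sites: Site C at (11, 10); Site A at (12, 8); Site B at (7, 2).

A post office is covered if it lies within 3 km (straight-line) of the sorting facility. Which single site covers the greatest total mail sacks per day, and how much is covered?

Coverage radius r = 3 km; a point is covered iff (Δx)²+(Δy)² ≤ 3² = 9.
  Site C (11, 10): covers {none} → 0
  Site A (12, 8): covers {none} → 0
  Site B (7, 2): covers {Zone II, Zone V} → 18
Maximum coverage at Site B: 18 mail sacks per day.

Site B, covering 18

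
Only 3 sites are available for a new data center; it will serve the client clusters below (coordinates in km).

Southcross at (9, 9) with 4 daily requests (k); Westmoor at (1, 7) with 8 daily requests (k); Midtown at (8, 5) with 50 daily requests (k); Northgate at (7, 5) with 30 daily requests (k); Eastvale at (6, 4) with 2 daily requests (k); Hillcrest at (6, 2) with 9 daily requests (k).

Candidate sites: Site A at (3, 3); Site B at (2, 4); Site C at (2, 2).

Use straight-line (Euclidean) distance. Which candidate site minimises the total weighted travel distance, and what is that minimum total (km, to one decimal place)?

Site A, total 507.9 km

Total weighted distance at each candidate:
  Site A (3, 3): total = 507.9
  Site B (2, 4): total = 565.1
  Site C (2, 2): total = 635.7
Minimum is at Site A with total 507.9 km.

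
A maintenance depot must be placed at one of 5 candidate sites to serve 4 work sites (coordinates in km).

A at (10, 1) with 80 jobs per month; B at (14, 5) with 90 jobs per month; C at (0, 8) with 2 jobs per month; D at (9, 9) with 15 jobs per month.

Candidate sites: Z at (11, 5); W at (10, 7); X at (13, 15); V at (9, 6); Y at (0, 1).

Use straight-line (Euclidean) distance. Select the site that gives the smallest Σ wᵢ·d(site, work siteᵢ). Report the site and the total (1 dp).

Z, total 689.7 km

Total weighted distance at each candidate:
  Z (11, 5): total = 689.7
  W (10, 7): total = 936.1
  X (13, 15): total = 2187.6
  V (9, 6): total = 930.3
  Y (0, 1): total = 2305.0
Minimum is at Z with total 689.7 km.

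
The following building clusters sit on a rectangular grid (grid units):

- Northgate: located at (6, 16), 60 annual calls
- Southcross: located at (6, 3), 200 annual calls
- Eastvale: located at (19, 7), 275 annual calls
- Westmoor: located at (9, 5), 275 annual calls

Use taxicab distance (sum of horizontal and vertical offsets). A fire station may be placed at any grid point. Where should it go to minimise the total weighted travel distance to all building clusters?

(9, 5)

Manhattan distance separates: Σwᵢ(|x−xᵢ|+|y−yᵢ|) = Σwᵢ|x−xᵢ| + Σwᵢ|y−yᵢ|, so x and y are optimised independently as 1-D weighted medians.
Total weight W = 810; half = 405.
x-coordinate, sorted with cumulative weight:
  x=6 (Northgate, w=60) cum 60
  x=6 (Southcross, w=200) cum 260
  x=9 (Westmoor, w=275) cum 535  ← median
  x=19 (Eastvale, w=275) cum 810
⇒ x* = 9
y-coordinate, sorted with cumulative weight:
  y=3 (Southcross, w=200) cum 200
  y=5 (Westmoor, w=275) cum 475  ← median
  y=7 (Eastvale, w=275) cum 750
  y=16 (Northgate, w=60) cum 810
⇒ y* = 5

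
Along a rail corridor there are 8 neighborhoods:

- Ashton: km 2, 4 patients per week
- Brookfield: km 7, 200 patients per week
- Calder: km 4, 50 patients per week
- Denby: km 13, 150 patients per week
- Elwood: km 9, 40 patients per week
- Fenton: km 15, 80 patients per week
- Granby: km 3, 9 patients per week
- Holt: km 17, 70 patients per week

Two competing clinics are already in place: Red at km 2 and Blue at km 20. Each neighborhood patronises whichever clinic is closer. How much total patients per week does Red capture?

The indifferent point is the midpoint (2+20)/2 = 11; neighborhoods left of it (closer to Red at 2) go to Red, those right go to Blue.
  Ashton at 2 (w=4) → Red
  Granby at 3 (w=9) → Red
  Calder at 4 (w=50) → Red
  Brookfield at 7 (w=200) → Red
  Elwood at 9 (w=40) → Red
  Denby at 13 (w=150) → Blue
  Fenton at 15 (w=80) → Blue
  Holt at 17 (w=70) → Blue
Red captures 303; Blue captures 300.

303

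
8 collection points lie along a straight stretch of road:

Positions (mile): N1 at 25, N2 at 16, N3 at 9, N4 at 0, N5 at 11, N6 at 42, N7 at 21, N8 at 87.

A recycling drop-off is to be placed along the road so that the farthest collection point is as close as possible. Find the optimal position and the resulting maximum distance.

location 43.5, max distance 43.5

The 1-center on a line is the midpoint of the two extreme points: leftmost at 0, rightmost at 87.
Optimal location = (0 + 87)/2 = 43.5; maximum distance = (87 − 0)/2 = 43.5.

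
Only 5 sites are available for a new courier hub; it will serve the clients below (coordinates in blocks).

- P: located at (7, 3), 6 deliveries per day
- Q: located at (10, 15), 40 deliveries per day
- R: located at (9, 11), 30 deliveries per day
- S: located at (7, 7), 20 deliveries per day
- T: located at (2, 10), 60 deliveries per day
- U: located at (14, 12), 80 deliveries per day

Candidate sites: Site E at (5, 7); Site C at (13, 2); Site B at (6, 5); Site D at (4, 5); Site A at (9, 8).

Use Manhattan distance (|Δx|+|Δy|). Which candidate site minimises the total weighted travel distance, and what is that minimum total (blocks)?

Total weighted distance at each candidate:
  Site E (5, 7): total = 2316
  Site C (13, 2): total = 3312
  Site B (6, 5): total = 2648
  Site D (4, 5): total = 2880
  Site A (9, 8): total = 1772
Minimum is at Site A with total 1772 blocks.

Site A, total 1772 blocks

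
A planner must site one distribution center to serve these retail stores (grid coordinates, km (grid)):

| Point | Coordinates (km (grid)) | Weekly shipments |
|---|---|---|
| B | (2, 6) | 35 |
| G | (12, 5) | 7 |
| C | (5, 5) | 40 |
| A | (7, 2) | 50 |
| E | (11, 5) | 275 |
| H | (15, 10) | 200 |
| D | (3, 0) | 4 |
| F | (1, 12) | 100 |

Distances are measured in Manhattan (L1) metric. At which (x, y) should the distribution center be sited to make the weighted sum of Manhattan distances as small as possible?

(11, 5)

Manhattan distance separates: Σwᵢ(|x−xᵢ|+|y−yᵢ|) = Σwᵢ|x−xᵢ| + Σwᵢ|y−yᵢ|, so x and y are optimised independently as 1-D weighted medians.
Total weight W = 711; half = 355.5.
x-coordinate, sorted with cumulative weight:
  x=1 (F, w=100) cum 100
  x=2 (B, w=35) cum 135
  x=3 (D, w=4) cum 139
  x=5 (C, w=40) cum 179
  x=7 (A, w=50) cum 229
  x=11 (E, w=275) cum 504  ← median
  x=12 (G, w=7) cum 511
  x=15 (H, w=200) cum 711
⇒ x* = 11
y-coordinate, sorted with cumulative weight:
  y=0 (D, w=4) cum 4
  y=2 (A, w=50) cum 54
  y=5 (G, w=7) cum 61
  y=5 (C, w=40) cum 101
  y=5 (E, w=275) cum 376  ← median
  y=6 (B, w=35) cum 411
  y=10 (H, w=200) cum 611
  y=12 (F, w=100) cum 711
⇒ y* = 5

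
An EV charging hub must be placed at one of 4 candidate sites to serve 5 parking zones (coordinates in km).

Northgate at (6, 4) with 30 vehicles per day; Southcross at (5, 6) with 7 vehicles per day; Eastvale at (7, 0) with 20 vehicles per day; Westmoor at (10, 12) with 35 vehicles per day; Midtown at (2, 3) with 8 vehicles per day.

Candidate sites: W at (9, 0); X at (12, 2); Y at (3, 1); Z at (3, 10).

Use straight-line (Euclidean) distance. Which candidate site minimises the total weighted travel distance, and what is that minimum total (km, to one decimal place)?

Y, total 721.7 km

Total weighted distance at each candidate:
  W (9, 0): total = 722.9
  X (12, 2): total = 791.2
  Y (3, 1): total = 721.7
  Z (3, 10): total = 759.3
Minimum is at Y with total 721.7 km.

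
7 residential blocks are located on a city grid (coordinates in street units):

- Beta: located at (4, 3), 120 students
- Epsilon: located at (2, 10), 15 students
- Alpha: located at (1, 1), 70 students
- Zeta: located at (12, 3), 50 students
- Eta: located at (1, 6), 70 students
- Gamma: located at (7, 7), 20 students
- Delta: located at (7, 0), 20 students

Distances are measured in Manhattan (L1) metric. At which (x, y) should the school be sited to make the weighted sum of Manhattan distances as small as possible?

Manhattan distance separates: Σwᵢ(|x−xᵢ|+|y−yᵢ|) = Σwᵢ|x−xᵢ| + Σwᵢ|y−yᵢ|, so x and y are optimised independently as 1-D weighted medians.
Total weight W = 365; half = 182.5.
x-coordinate, sorted with cumulative weight:
  x=1 (Alpha, w=70) cum 70
  x=1 (Eta, w=70) cum 140
  x=2 (Epsilon, w=15) cum 155
  x=4 (Beta, w=120) cum 275  ← median
  x=7 (Gamma, w=20) cum 295
  x=7 (Delta, w=20) cum 315
  x=12 (Zeta, w=50) cum 365
⇒ x* = 4
y-coordinate, sorted with cumulative weight:
  y=0 (Delta, w=20) cum 20
  y=1 (Alpha, w=70) cum 90
  y=3 (Beta, w=120) cum 210  ← median
  y=3 (Zeta, w=50) cum 260
  y=6 (Eta, w=70) cum 330
  y=7 (Gamma, w=20) cum 350
  y=10 (Epsilon, w=15) cum 365
⇒ y* = 3

(4, 3)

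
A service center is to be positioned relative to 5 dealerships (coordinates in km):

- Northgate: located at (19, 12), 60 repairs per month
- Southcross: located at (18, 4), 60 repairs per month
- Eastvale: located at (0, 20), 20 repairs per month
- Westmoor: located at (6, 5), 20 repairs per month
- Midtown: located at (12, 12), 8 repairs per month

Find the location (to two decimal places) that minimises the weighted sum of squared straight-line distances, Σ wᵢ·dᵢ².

The minimiser of Σwᵢ‖p−pᵢ‖² is the weighted centroid p* = (Σwᵢpᵢ)/(Σwᵢ).
Σwᵢ = 168.
Σwᵢxᵢ = 60·19 + 60·18 + 20·0 + 20·6 + 8·12 = 2436.
Σwᵢyᵢ = 60·12 + 60·4 + 20·20 + 20·5 + 8·12 = 1556.
x* = 2436/168 = 14.50, y* = 1556/168 = 9.26.

(14.50, 9.26)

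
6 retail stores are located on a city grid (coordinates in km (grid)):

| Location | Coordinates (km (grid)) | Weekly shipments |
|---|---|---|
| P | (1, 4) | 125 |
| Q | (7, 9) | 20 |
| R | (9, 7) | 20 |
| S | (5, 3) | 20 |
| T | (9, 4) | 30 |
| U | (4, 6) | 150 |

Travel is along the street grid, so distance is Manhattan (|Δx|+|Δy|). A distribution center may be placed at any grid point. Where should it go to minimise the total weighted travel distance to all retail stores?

Manhattan distance separates: Σwᵢ(|x−xᵢ|+|y−yᵢ|) = Σwᵢ|x−xᵢ| + Σwᵢ|y−yᵢ|, so x and y are optimised independently as 1-D weighted medians.
Total weight W = 365; half = 182.5.
x-coordinate, sorted with cumulative weight:
  x=1 (P, w=125) cum 125
  x=4 (U, w=150) cum 275  ← median
  x=5 (S, w=20) cum 295
  x=7 (Q, w=20) cum 315
  x=9 (R, w=20) cum 335
  x=9 (T, w=30) cum 365
⇒ x* = 4
y-coordinate, sorted with cumulative weight:
  y=3 (S, w=20) cum 20
  y=4 (P, w=125) cum 145
  y=4 (T, w=30) cum 175
  y=6 (U, w=150) cum 325  ← median
  y=7 (R, w=20) cum 345
  y=9 (Q, w=20) cum 365
⇒ y* = 6

(4, 6)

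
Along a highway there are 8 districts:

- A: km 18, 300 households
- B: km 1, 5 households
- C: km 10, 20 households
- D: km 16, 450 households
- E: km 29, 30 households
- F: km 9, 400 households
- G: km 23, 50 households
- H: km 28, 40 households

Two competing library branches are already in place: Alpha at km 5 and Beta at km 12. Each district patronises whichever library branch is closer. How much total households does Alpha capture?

5

The indifferent point is the midpoint (5+12)/2 = 8.5; districts left of it (closer to Alpha at 5) go to Alpha, those right go to Beta.
  B at 1 (w=5) → Alpha
  F at 9 (w=400) → Beta
  C at 10 (w=20) → Beta
  D at 16 (w=450) → Beta
  A at 18 (w=300) → Beta
  G at 23 (w=50) → Beta
  H at 28 (w=40) → Beta
  E at 29 (w=30) → Beta
Alpha captures 5; Beta captures 1290.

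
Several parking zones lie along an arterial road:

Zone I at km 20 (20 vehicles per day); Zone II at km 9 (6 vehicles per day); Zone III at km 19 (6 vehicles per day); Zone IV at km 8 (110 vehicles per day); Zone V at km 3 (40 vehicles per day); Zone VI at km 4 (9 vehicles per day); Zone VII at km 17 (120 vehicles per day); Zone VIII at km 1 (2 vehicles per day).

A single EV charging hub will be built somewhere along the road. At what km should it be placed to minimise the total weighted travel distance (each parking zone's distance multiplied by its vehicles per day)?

x = 8

For a sum of weighted absolute distances on a line, the optimum is the weighted median (not the mean). Total weight W = 313; half-weight = 156.5.
Sort by position and accumulate weight:
  km 1 (Zone VIII, w=2) → cum 2
  km 3 (Zone V, w=40) → cum 42
  km 4 (Zone VI, w=9) → cum 51
  km 8 (Zone IV, w=110) → cum 161  ≥ 156.5 → median here
  km 9 (Zone II, w=6) → cum 167
  km 17 (Zone VII, w=120) → cum 287
  km 19 (Zone III, w=6) → cum 293
  km 20 (Zone I, w=20) → cum 313
Optimal location: km 8.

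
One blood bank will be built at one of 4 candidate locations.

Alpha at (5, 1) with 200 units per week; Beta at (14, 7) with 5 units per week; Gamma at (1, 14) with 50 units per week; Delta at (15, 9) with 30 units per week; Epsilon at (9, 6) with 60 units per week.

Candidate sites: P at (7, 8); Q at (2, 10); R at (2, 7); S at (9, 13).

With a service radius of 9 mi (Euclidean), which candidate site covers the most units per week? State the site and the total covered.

Coverage radius r = 9 mi; a point is covered iff (Δx)²+(Δy)² ≤ 9² = 81.
  P (7, 8): covers {Alpha, Beta, Gamma, Delta, Epsilon} → 345
  Q (2, 10): covers {Gamma, Epsilon} → 110
  R (2, 7): covers {Alpha, Gamma, Epsilon} → 310
  S (9, 13): covers {Beta, Gamma, Delta, Epsilon} → 145
Maximum coverage at P: 345 units per week.

P, covering 345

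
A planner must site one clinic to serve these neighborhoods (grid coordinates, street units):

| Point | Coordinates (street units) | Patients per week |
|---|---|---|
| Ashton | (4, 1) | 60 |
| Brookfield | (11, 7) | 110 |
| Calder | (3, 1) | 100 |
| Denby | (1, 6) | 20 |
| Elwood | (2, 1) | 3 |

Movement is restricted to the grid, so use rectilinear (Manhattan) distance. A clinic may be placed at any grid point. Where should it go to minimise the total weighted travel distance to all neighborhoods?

Manhattan distance separates: Σwᵢ(|x−xᵢ|+|y−yᵢ|) = Σwᵢ|x−xᵢ| + Σwᵢ|y−yᵢ|, so x and y are optimised independently as 1-D weighted medians.
Total weight W = 293; half = 146.5.
x-coordinate, sorted with cumulative weight:
  x=1 (Denby, w=20) cum 20
  x=2 (Elwood, w=3) cum 23
  x=3 (Calder, w=100) cum 123
  x=4 (Ashton, w=60) cum 183  ← median
  x=11 (Brookfield, w=110) cum 293
⇒ x* = 4
y-coordinate, sorted with cumulative weight:
  y=1 (Ashton, w=60) cum 60
  y=1 (Calder, w=100) cum 160  ← median
  y=1 (Elwood, w=3) cum 163
  y=6 (Denby, w=20) cum 183
  y=7 (Brookfield, w=110) cum 293
⇒ y* = 1

(4, 1)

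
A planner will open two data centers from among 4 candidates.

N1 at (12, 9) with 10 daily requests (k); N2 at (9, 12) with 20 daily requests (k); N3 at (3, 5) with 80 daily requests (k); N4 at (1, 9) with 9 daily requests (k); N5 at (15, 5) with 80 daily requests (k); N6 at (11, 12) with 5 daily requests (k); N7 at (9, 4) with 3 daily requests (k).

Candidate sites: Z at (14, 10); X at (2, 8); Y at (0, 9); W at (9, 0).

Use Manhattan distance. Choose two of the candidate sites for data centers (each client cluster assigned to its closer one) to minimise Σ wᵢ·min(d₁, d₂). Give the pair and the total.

{Z, X}, total 1046

Evaluate every pair (each demand assigned to the nearer of the two):
  {Z, X}: total = 1046
  {Z, Y}: total = 1277
  {X, W}: total = 1625
  {Z, W}: total = 1693
  {Y, W}: total = 1891
  {X, Y}: total = 2037
Best pair: {Z, X} with total 1046.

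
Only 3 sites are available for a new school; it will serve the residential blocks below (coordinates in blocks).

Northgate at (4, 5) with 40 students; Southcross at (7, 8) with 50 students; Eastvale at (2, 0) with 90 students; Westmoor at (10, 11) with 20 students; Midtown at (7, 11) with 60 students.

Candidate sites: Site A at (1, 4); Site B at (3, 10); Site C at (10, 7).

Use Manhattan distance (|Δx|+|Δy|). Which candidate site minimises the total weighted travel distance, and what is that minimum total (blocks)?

Site B, total 1990 blocks

Total weighted distance at each candidate:
  Site A (1, 4): total = 2210
  Site B (3, 10): total = 1990
  Site C (10, 7): total = 2370
Minimum is at Site B with total 1990 blocks.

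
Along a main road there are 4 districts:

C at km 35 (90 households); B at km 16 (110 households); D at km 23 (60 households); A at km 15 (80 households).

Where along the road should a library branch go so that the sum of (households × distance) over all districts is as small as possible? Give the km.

For a sum of weighted absolute distances on a line, the optimum is the weighted median (not the mean). Total weight W = 340; half-weight = 170.
Sort by position and accumulate weight:
  km 15 (A, w=80) → cum 80
  km 16 (B, w=110) → cum 190  ≥ 170 → median here
  km 23 (D, w=60) → cum 250
  km 35 (C, w=90) → cum 340
Optimal location: km 16.

x = 16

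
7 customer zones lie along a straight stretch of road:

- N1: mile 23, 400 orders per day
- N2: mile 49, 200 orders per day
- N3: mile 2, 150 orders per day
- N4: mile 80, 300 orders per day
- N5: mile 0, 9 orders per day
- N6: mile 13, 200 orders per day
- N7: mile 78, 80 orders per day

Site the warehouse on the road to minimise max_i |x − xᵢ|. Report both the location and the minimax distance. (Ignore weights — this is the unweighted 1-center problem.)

location 40, max distance 40

The 1-center on a line is the midpoint of the two extreme points: leftmost at 0, rightmost at 80.
Optimal location = (0 + 80)/2 = 40; maximum distance = (80 − 0)/2 = 40.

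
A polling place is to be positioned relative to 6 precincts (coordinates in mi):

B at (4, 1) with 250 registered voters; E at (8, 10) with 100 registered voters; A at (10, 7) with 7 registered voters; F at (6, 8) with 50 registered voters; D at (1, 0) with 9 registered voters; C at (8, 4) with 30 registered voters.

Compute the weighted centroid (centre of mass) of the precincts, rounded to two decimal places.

(5.42, 4.08)

The minimiser of Σwᵢ‖p−pᵢ‖² is the weighted centroid p* = (Σwᵢpᵢ)/(Σwᵢ).
Σwᵢ = 446.
Σwᵢxᵢ = 250·4 + 100·8 + 7·10 + 50·6 + 9·1 + 30·8 = 2419.
Σwᵢyᵢ = 250·1 + 100·10 + 7·7 + 50·8 + 9·0 + 30·4 = 1819.
x* = 2419/446 = 5.42, y* = 1819/446 = 4.08.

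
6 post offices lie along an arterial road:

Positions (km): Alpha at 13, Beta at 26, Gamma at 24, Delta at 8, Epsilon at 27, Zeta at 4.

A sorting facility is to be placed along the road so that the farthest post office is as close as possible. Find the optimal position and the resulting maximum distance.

The 1-center on a line is the midpoint of the two extreme points: leftmost at 4, rightmost at 27.
Optimal location = (4 + 27)/2 = 15.5; maximum distance = (27 − 4)/2 = 11.5.

location 15.5, max distance 11.5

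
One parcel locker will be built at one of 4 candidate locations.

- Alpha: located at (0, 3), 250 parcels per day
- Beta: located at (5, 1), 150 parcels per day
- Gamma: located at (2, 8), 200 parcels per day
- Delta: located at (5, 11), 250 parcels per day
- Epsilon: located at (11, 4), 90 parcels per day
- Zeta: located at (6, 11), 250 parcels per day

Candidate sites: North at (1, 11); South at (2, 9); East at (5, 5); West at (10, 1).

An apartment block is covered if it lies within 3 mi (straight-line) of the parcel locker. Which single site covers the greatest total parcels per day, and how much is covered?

South, covering 200

Coverage radius r = 3 mi; a point is covered iff (Δx)²+(Δy)² ≤ 3² = 9.
  North (1, 11): covers {none} → 0
  South (2, 9): covers {Gamma} → 200
  East (5, 5): covers {none} → 0
  West (10, 1): covers {none} → 0
Maximum coverage at South: 200 parcels per day.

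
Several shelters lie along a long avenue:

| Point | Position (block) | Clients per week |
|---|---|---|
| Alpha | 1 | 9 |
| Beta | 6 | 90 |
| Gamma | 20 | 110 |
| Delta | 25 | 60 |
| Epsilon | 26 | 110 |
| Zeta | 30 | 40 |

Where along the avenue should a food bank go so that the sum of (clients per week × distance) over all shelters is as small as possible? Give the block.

For a sum of weighted absolute distances on a line, the optimum is the weighted median (not the mean). Total weight W = 419; half-weight = 209.5.
Sort by position and accumulate weight:
  block 1 (Alpha, w=9) → cum 9
  block 6 (Beta, w=90) → cum 99
  block 20 (Gamma, w=110) → cum 209
  block 25 (Delta, w=60) → cum 269  ≥ 209.5 → median here
  block 26 (Epsilon, w=110) → cum 379
  block 30 (Zeta, w=40) → cum 419
Optimal location: block 25.

x = 25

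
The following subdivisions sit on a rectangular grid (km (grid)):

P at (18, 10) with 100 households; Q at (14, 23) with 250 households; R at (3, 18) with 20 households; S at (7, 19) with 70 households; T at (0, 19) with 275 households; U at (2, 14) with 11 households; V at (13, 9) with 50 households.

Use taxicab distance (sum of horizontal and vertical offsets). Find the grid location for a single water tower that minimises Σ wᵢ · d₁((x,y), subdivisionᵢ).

(13, 19)

Manhattan distance separates: Σwᵢ(|x−xᵢ|+|y−yᵢ|) = Σwᵢ|x−xᵢ| + Σwᵢ|y−yᵢ|, so x and y are optimised independently as 1-D weighted medians.
Total weight W = 776; half = 388.
x-coordinate, sorted with cumulative weight:
  x=0 (T, w=275) cum 275
  x=2 (U, w=11) cum 286
  x=3 (R, w=20) cum 306
  x=7 (S, w=70) cum 376
  x=13 (V, w=50) cum 426  ← median
  x=14 (Q, w=250) cum 676
  x=18 (P, w=100) cum 776
⇒ x* = 13
y-coordinate, sorted with cumulative weight:
  y=9 (V, w=50) cum 50
  y=10 (P, w=100) cum 150
  y=14 (U, w=11) cum 161
  y=18 (R, w=20) cum 181
  y=19 (S, w=70) cum 251
  y=19 (T, w=275) cum 526  ← median
  y=23 (Q, w=250) cum 776
⇒ y* = 19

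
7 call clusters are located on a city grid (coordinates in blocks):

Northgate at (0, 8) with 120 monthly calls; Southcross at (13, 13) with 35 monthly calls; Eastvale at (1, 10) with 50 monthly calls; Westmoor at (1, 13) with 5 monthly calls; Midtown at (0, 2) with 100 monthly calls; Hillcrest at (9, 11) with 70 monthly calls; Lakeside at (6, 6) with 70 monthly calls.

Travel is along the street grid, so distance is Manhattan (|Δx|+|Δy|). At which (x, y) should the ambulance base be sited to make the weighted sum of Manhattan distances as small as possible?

Manhattan distance separates: Σwᵢ(|x−xᵢ|+|y−yᵢ|) = Σwᵢ|x−xᵢ| + Σwᵢ|y−yᵢ|, so x and y are optimised independently as 1-D weighted medians.
Total weight W = 450; half = 225.
x-coordinate, sorted with cumulative weight:
  x=0 (Northgate, w=120) cum 120
  x=0 (Midtown, w=100) cum 220
  x=1 (Eastvale, w=50) cum 270  ← median
  x=1 (Westmoor, w=5) cum 275
  x=6 (Lakeside, w=70) cum 345
  x=9 (Hillcrest, w=70) cum 415
  x=13 (Southcross, w=35) cum 450
⇒ x* = 1
y-coordinate, sorted with cumulative weight:
  y=2 (Midtown, w=100) cum 100
  y=6 (Lakeside, w=70) cum 170
  y=8 (Northgate, w=120) cum 290  ← median
  y=10 (Eastvale, w=50) cum 340
  y=11 (Hillcrest, w=70) cum 410
  y=13 (Southcross, w=35) cum 445
  y=13 (Westmoor, w=5) cum 450
⇒ y* = 8

(1, 8)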